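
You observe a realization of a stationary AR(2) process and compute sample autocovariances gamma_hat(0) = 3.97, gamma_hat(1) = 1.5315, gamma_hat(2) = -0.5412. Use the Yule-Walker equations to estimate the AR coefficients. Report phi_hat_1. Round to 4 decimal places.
\hat\phi_{1} = 0.5150

The Yule-Walker equations for an AR(p) process read, in matrix form,
  Gamma_p phi = r_p,   with   (Gamma_p)_{ij} = gamma(|i - j|),
                       (r_p)_i = gamma(i),   i,j = 1..p.
Substitute the sample gammas (Toeplitz matrix and right-hand side of size 2):
  Gamma_p = [[3.97, 1.5315], [1.5315, 3.97]]
  r_p     = [1.5315, -0.5412]
Written out:
  3.97 phi_1 + 1.5315 phi_2 = 1.5315
  1.5315 phi_1 + 3.97 phi_2 = -0.5412
Solve by Cramer's rule:
  det = gamma(0)^2 - gamma(1)^2 = (3.97)^2 - (1.5315)^2 = 15.7609 - 2.34549225 = 13.41540775
  phi_hat_1 = [gamma(1) gamma(0) - gamma(1) gamma(2)] / det = [(1.5315)(3.97) - (1.5315)(-0.5412)] / 13.41540775 = 6.9089028 / 13.41540775 = 0.515
  phi_hat_2 = [gamma(0) gamma(2) - gamma(1)^2] / det = [(3.97)(-0.5412) - (1.5315)^2] / 13.41540775 = -4.49405625 / 13.41540775 = -0.335
So phi_hat = [0.5150, -0.3350].
Therefore phi_hat_1 = 0.5150.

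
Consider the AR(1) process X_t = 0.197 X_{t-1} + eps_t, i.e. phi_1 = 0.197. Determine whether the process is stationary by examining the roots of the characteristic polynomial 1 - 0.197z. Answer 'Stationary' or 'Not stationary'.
\text{Stationary}

The AR(p) characteristic polynomial is P(z) = 1 - 0.197z.
Stationarity requires all roots to lie outside the unit circle, i.e. |z| > 1 for every root.
This is linear in z: 1 + (-0.197) z = 0  =>  z = -1/(-0.197) = 5.076142,  |z| = 5.076142.
Moduli of all roots: 5.0761.
All moduli strictly greater than 1? Yes.
Verdict: Stationary.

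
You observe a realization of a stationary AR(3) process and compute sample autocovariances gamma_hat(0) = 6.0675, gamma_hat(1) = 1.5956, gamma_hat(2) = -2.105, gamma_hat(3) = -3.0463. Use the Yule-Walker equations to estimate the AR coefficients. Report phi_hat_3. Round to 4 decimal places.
\hat\phi_{3} = -0.3390

The Yule-Walker equations for an AR(p) process read, in matrix form,
  Gamma_p phi = r_p,   with   (Gamma_p)_{ij} = gamma(|i - j|),
                       (r_p)_i = gamma(i),   i,j = 1..p.
Substitute the sample gammas (Toeplitz matrix and right-hand side of size 3):
  Gamma_p = [[6.0675, 1.5956, -2.105], [1.5956, 6.0675, 1.5956], [-2.105, 1.5956, 6.0675]]
  r_p     = [1.5956, -2.105, -3.0463]
Written out (R1..R3):
  (R1) 6.0675 phi_1 + 1.5956 phi_2 - 2.105 phi_3 = 1.5956
  (R2) 1.5956 phi_1 + 6.0675 phi_2 + 1.5956 phi_3 = -2.105
  (R3) -2.105 phi_1 + 1.5956 phi_2 + 6.0675 phi_3 = -3.0463
Gaussian elimination:
  R2 <- R2 - (1.5956/6.0675) R1 = R2 - (0.262975) R1:  5.647897 phi_2 + 2.149162 phi_3 = -2.524603
  R3 <- R3 - (-2.105/6.0675) R1 = R3 - (-0.34693) R1:  2.149162 phi_2 + 5.337212 phi_3 = -2.492738
  R3 <- R3 - (2.149162/5.647897) R2 = R3 - (0.380524) R2:  4.519403 phi_3 = -1.532065
Back-substitution:
  phi_hat_3 = -1.532065 / 4.519403 = -0.338997
  phi_hat_2 = (-2.524603 - (2.149162)(-0.338997)) / 5.647897 = -0.318002
  phi_hat_1 = (1.5956 - (1.5956)(-0.318002) - (-2.105)(-0.338997)) / 6.0675 = 0.228993
So phi_hat = [0.2290, -0.3180, -0.3390].
Therefore phi_hat_3 = -0.3390.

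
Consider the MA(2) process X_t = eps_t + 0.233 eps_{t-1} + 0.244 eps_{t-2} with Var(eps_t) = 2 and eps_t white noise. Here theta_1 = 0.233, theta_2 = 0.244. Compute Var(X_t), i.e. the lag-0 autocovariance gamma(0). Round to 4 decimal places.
\gamma(0) = 2.2277

For an MA(q) process X_t = eps_t + sum_i theta_i eps_{t-i} with
Var(eps_t) = sigma^2, the variance is
  gamma(0) = sigma^2 * (1 + sum_i theta_i^2).
  sum_i theta_i^2 = (0.233)^2 + (0.244)^2 = 0.054289 + 0.059536 = 0.113825.
  gamma(0) = 2 * (1 + 0.113825) = 2 * 1.113825 = 2.22765, which rounds to 2.2277.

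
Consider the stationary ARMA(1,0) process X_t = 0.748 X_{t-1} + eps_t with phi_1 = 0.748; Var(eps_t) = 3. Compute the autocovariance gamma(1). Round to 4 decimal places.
\gamma(1) = 5.0943

Multiply the model equation by X_{t-k} and take expectations. With theta_0 = psi_0 = 1 and psi_j the MA(infinity) weights, this gives
  gamma(k) - sum_i phi_i gamma(k-i) = c_k,
  c_k = sigma^2 * sum_{j=k..q} theta_j psi_{j-k}   (c_k = 0 for k > q),
using gamma(-m) = gamma(m).
Pure AR (q = 0): c_0 = sigma^2 = 3, c_k = 0 for k >= 1.
Equations for k = 0 and k = 1 (AR order 1):
  gamma(0) = phi_1 gamma(1) + c_0
  gamma(1) = phi_1 gamma(0) + c_1
Substituting the second into the first: gamma(0) (1 - phi_1^2) = c_0 + phi_1 c_1, so
  gamma(0) = c_0 / (1 - phi_1^2) = 3 / (1 - (0.748)^2) = 3 / 0.440496 = 6.810505.
  gamma(1) = phi_1 gamma(0) = (0.748)(6.810505) = 5.094257.
Therefore gamma(1) = 5.0943 (to 4 decimal places).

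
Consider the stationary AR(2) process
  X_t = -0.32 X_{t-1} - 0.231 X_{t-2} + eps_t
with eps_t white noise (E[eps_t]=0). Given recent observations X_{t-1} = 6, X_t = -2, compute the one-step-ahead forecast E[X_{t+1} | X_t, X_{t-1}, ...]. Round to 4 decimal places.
E[X_{t+1} \mid \mathcal F_t] = -0.7460

For an AR(p) model X_t = c + sum_i phi_i X_{t-i} + eps_t, the
one-step-ahead conditional mean is
  E[X_{t+1} | X_t, ...] = c + sum_i phi_i X_{t+1-i}.
Substitute known values:
  E[X_{t+1} | ...] = (-0.32) * (-2) + (-0.231) * (6)
                   = -0.7460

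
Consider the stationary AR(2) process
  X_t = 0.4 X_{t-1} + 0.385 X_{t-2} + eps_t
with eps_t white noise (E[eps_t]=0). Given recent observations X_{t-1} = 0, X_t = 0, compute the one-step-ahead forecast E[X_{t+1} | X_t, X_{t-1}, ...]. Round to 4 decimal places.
E[X_{t+1} \mid \mathcal F_t] = 0.0000

For an AR(p) model X_t = c + sum_i phi_i X_{t-i} + eps_t, the
one-step-ahead conditional mean is
  E[X_{t+1} | X_t, ...] = c + sum_i phi_i X_{t+1-i}.
Substitute known values:
  E[X_{t+1} | ...] = (0.4) * (0) + (0.385) * (0)
                   = 0.0000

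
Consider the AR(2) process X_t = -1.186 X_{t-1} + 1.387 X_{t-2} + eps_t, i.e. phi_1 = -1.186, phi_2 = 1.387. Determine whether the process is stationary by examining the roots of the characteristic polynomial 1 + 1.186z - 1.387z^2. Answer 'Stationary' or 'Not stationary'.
\text{Not stationary}

The AR(p) characteristic polynomial is P(z) = 1 + 1.186z - 1.387z^2.
Stationarity requires all roots to lie outside the unit circle, i.e. |z| > 1 for every root.
Set 1 + (1.186) z + (-1.387) z^2 = 0, i.e. a z^2 + b z + c = 0 with a = -1.387, b = 1.186, c = 1.
Discriminant D = b^2 - 4ac = (1.186)^2 - 4*(-1.387)*1 = 1.406596 - (-5.548) = 6.954596.
D >= 0, so the roots are real: z = (-b +/- sqrt(D)) / (2a) = (-1.186 +/- 2.637157) / (-2.774).
  z_1 = (-1.186 + 2.637157) / (-2.774) = -0.5231,   |z_1| = 0.5231.
  z_2 = (-1.186 - 2.637157) / (-2.774) = 1.3782,   |z_2| = 1.3782.
Moduli of all roots: 0.5231, 1.3782.
All moduli strictly greater than 1? No.
Verdict: Not stationary.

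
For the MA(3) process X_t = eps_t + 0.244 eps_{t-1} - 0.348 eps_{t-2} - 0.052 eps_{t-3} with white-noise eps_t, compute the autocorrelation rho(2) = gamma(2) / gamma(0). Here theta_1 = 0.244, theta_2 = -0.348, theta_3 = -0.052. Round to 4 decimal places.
\rho(2) = -0.3048

For an MA(q) process with theta_0 = 1, the autocovariance is
  gamma(k) = sigma^2 * sum_{i=0..q-k} theta_i * theta_{i+k},
and rho(k) = gamma(k) / gamma(0). Sigma^2 cancels.
  numerator   = (1)*(-0.348) + (0.244)*(-0.052) = -0.360688.
  denominator = (1)^2 + (0.244)^2 + (-0.348)^2 + (-0.052)^2 = 1.183344.
  rho(2) = -0.360688 / 1.183344 = -0.3048.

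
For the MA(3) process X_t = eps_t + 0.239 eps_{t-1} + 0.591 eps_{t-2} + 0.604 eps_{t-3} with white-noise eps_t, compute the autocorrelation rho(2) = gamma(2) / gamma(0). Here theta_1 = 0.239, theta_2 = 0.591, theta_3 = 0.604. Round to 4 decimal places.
\rho(2) = 0.4152

For an MA(q) process with theta_0 = 1, the autocovariance is
  gamma(k) = sigma^2 * sum_{i=0..q-k} theta_i * theta_{i+k},
and rho(k) = gamma(k) / gamma(0). Sigma^2 cancels.
  numerator   = (1)*(0.591) + (0.239)*(0.604) = 0.735356.
  denominator = (1)^2 + (0.239)^2 + (0.591)^2 + (0.604)^2 = 1.771218.
  rho(2) = 0.735356 / 1.771218 = 0.4152.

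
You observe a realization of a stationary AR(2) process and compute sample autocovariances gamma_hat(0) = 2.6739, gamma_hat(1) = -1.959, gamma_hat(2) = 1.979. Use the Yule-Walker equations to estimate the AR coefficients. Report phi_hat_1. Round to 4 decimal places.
\hat\phi_{1} = -0.4110

The Yule-Walker equations for an AR(p) process read, in matrix form,
  Gamma_p phi = r_p,   with   (Gamma_p)_{ij} = gamma(|i - j|),
                       (r_p)_i = gamma(i),   i,j = 1..p.
Substitute the sample gammas (Toeplitz matrix and right-hand side of size 2):
  Gamma_p = [[2.6739, -1.959], [-1.959, 2.6739]]
  r_p     = [-1.959, 1.979]
Written out:
  2.6739 phi_1 - 1.959 phi_2 = -1.959
  -1.959 phi_1 + 2.6739 phi_2 = 1.979
Solve by Cramer's rule:
  det = gamma(0)^2 - gamma(1)^2 = (2.6739)^2 - (-1.959)^2 = 7.14974121 - 3.837681 = 3.31206021
  phi_hat_1 = [gamma(1) gamma(0) - gamma(1) gamma(2)] / det = [(-1.959)(2.6739) - (-1.959)(1.979)] / 3.31206021 = -1.3613091 / 3.31206021 = -0.411
  phi_hat_2 = [gamma(0) gamma(2) - gamma(1)^2] / det = [(2.6739)(1.979) - (-1.959)^2] / 3.31206021 = 1.4539671 / 3.31206021 = 0.439
So phi_hat = [-0.4110, 0.4390].
Therefore phi_hat_1 = -0.4110.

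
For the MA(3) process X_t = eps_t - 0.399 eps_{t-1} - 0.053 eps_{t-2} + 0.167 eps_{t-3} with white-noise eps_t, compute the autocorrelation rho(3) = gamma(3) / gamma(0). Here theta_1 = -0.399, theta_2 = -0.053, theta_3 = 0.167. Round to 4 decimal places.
\rho(3) = 0.1403

For an MA(q) process with theta_0 = 1, the autocovariance is
  gamma(k) = sigma^2 * sum_{i=0..q-k} theta_i * theta_{i+k},
and rho(k) = gamma(k) / gamma(0). Sigma^2 cancels.
  numerator   = (1)*(0.167) = 0.167.
  denominator = (1)^2 + (-0.399)^2 + (-0.053)^2 + (0.167)^2 = 1.189899.
  rho(3) = 0.167 / 1.189899 = 0.1403.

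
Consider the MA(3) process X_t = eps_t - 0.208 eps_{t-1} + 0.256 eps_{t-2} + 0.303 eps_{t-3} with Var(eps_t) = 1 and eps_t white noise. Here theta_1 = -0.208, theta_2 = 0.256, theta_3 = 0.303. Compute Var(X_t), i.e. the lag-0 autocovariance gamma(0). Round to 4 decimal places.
\gamma(0) = 1.2006

For an MA(q) process X_t = eps_t + sum_i theta_i eps_{t-i} with
Var(eps_t) = sigma^2, the variance is
  gamma(0) = sigma^2 * (1 + sum_i theta_i^2).
  sum_i theta_i^2 = (-0.208)^2 + (0.256)^2 + (0.303)^2 = 0.043264 + 0.065536 + 0.091809 = 0.200609.
  gamma(0) = 1 * (1 + 0.200609) = 1 * 1.200609 = 1.200609, which rounds to 1.2006.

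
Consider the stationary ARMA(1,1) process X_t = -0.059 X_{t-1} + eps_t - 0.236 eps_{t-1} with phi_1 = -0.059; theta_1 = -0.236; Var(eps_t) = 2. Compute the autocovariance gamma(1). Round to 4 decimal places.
\gamma(1) = -0.6003

Multiply the model equation by X_{t-k} and take expectations. With theta_0 = psi_0 = 1 and psi_j the MA(infinity) weights, this gives
  gamma(k) - sum_i phi_i gamma(k-i) = c_k,
  c_k = sigma^2 * sum_{j=k..q} theta_j psi_{j-k}   (c_k = 0 for k > q),
using gamma(-m) = gamma(m).
psi-weights needed (psi_j = theta_j + sum_i phi_i psi_{j-i}):
  psi_1 = theta_1 + phi_1 = -0.236 + (-0.059) = -0.295
Right-hand sides:
  c_0 = sigma^2 (1 + theta_1 psi_1) = 2 * (1 + (-0.236)(-0.295)) = 2 * 1.06962 = 2.13924
  c_1 = sigma^2 theta_1 = 2 * (-0.236) = -0.472
  c_2 = 0
Equations for k = 0 and k = 1 (AR order 1):
  gamma(0) = phi_1 gamma(1) + c_0
  gamma(1) = phi_1 gamma(0) + c_1
Substituting the second into the first: gamma(0) (1 - phi_1^2) = c_0 + phi_1 c_1, so
  gamma(0) = (c_0 + phi_1 c_1) / (1 - phi_1^2) = (2.13924 + (-0.059)(-0.472)) / (1 - (-0.059)^2) = 2.167088 / 0.996519 = 2.174658.
  gamma(1) = phi_1 gamma(0) + c_1 = (-0.059)(2.174658) + (-0.472) = -0.600305.
Therefore gamma(1) = -0.6003 (to 4 decimal places).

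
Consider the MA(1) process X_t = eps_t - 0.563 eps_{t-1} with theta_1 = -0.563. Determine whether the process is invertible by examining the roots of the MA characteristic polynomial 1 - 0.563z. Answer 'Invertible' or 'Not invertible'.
\text{Invertible}

The MA(q) characteristic polynomial is P(z) = 1 - 0.563z.
Invertibility requires all roots to lie outside the unit circle, i.e. |z| > 1 for every root.
This is linear in z: 1 + (-0.563) z = 0  =>  z = -1/(-0.563) = 1.776199,  |z| = 1.776199.
Moduli of all roots: 1.7762.
All moduli strictly greater than 1? Yes.
Verdict: Invertible.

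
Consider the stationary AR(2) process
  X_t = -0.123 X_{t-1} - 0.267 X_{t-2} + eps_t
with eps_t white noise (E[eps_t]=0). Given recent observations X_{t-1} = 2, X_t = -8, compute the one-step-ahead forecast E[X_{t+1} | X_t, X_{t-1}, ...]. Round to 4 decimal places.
E[X_{t+1} \mid \mathcal F_t] = 0.4500

For an AR(p) model X_t = c + sum_i phi_i X_{t-i} + eps_t, the
one-step-ahead conditional mean is
  E[X_{t+1} | X_t, ...] = c + sum_i phi_i X_{t+1-i}.
Substitute known values:
  E[X_{t+1} | ...] = (-0.123) * (-8) + (-0.267) * (2)
                   = 0.4500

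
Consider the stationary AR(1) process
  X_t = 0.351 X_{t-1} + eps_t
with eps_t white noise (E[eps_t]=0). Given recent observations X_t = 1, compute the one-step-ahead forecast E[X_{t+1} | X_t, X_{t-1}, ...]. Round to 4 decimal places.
E[X_{t+1} \mid \mathcal F_t] = 0.3510

For an AR(p) model X_t = c + sum_i phi_i X_{t-i} + eps_t, the
one-step-ahead conditional mean is
  E[X_{t+1} | X_t, ...] = c + sum_i phi_i X_{t+1-i}.
Substitute known values:
  E[X_{t+1} | ...] = (0.351) * (1)
                   = 0.3510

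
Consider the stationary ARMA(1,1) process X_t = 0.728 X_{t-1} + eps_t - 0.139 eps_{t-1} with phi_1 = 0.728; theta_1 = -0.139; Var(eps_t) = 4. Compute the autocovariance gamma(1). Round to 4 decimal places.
\gamma(1) = 4.5054

Multiply the model equation by X_{t-k} and take expectations. With theta_0 = psi_0 = 1 and psi_j the MA(infinity) weights, this gives
  gamma(k) - sum_i phi_i gamma(k-i) = c_k,
  c_k = sigma^2 * sum_{j=k..q} theta_j psi_{j-k}   (c_k = 0 for k > q),
using gamma(-m) = gamma(m).
psi-weights needed (psi_j = theta_j + sum_i phi_i psi_{j-i}):
  psi_1 = theta_1 + phi_1 = -0.139 + (0.728) = 0.589
Right-hand sides:
  c_0 = sigma^2 (1 + theta_1 psi_1) = 4 * (1 + (-0.139)(0.589)) = 4 * 0.918129 = 3.672516
  c_1 = sigma^2 theta_1 = 4 * (-0.139) = -0.556
  c_2 = 0
Equations for k = 0 and k = 1 (AR order 1):
  gamma(0) = phi_1 gamma(1) + c_0
  gamma(1) = phi_1 gamma(0) + c_1
Substituting the second into the first: gamma(0) (1 - phi_1^2) = c_0 + phi_1 c_1, so
  gamma(0) = (c_0 + phi_1 c_1) / (1 - phi_1^2) = (3.672516 + (0.728)(-0.556)) / (1 - (0.728)^2) = 3.267748 / 0.470016 = 6.952419.
  gamma(1) = phi_1 gamma(0) + c_1 = (0.728)(6.952419) + (-0.556) = 4.505361.
Therefore gamma(1) = 4.5054 (to 4 decimal places).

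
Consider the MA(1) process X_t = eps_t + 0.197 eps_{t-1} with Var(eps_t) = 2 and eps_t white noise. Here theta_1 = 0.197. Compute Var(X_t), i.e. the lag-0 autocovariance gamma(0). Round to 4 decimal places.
\gamma(0) = 2.0776

For an MA(q) process X_t = eps_t + sum_i theta_i eps_{t-i} with
Var(eps_t) = sigma^2, the variance is
  gamma(0) = sigma^2 * (1 + sum_i theta_i^2).
  sum_i theta_i^2 = (0.197)^2 = 0.038809.
  gamma(0) = 2 * (1 + 0.038809) = 2 * 1.038809 = 2.077618, which rounds to 2.0776.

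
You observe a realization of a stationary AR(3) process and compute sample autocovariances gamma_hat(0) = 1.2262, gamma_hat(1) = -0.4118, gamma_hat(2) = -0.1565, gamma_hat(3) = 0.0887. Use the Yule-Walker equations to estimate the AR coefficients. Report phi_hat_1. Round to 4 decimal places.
\hat\phi_{1} = -0.4509

The Yule-Walker equations for an AR(p) process read, in matrix form,
  Gamma_p phi = r_p,   with   (Gamma_p)_{ij} = gamma(|i - j|),
                       (r_p)_i = gamma(i),   i,j = 1..p.
Substitute the sample gammas (Toeplitz matrix and right-hand side of size 3):
  Gamma_p = [[1.2262, -0.4118, -0.1565], [-0.4118, 1.2262, -0.4118], [-0.1565, -0.4118, 1.2262]]
  r_p     = [-0.4118, -0.1565, 0.0887]
Written out (R1..R3):
  (R1) 1.2262 phi_1 - 0.4118 phi_2 - 0.1565 phi_3 = -0.4118
  (R2) -0.4118 phi_1 + 1.2262 phi_2 - 0.4118 phi_3 = -0.1565
  (R3) -0.1565 phi_1 - 0.4118 phi_2 + 1.2262 phi_3 = 0.0887
Gaussian elimination:
  R2 <- R2 - (-0.4118/1.2262) R1 = R2 - (-0.335834) R1:  1.087903 phi_2 - 0.464358 phi_3 = -0.294797
  R3 <- R3 - (-0.1565/1.2262) R1 = R3 - (-0.12763) R1:  -0.464358 phi_2 + 1.206226 phi_3 = 0.036142
  R3 <- R3 - (-0.464358/1.087903) R2 = R3 - (-0.426838) R2:  1.00802 phi_3 = -0.089688
Back-substitution:
  phi_hat_3 = -0.089688 / 1.00802 = -0.088975
  phi_hat_2 = (-0.294797 - (-0.464358)(-0.088975)) / 1.087903 = -0.308955
  phi_hat_1 = (-0.4118 - (-0.4118)(-0.308955) - (-0.1565)(-0.088975)) / 1.2262 = -0.450948
So phi_hat = [-0.4509, -0.3090, -0.0890].
Therefore phi_hat_1 = -0.4509.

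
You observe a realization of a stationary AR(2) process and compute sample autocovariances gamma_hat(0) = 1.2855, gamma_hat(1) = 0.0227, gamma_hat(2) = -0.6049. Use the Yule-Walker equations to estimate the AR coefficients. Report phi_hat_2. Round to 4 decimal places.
\hat\phi_{2} = -0.4710

The Yule-Walker equations for an AR(p) process read, in matrix form,
  Gamma_p phi = r_p,   with   (Gamma_p)_{ij} = gamma(|i - j|),
                       (r_p)_i = gamma(i),   i,j = 1..p.
Substitute the sample gammas (Toeplitz matrix and right-hand side of size 2):
  Gamma_p = [[1.2855, 0.0227], [0.0227, 1.2855]]
  r_p     = [0.0227, -0.6049]
Written out:
  1.2855 phi_1 + 0.0227 phi_2 = 0.0227
  0.0227 phi_1 + 1.2855 phi_2 = -0.6049
Solve by Cramer's rule:
  det = gamma(0)^2 - gamma(1)^2 = (1.2855)^2 - (0.0227)^2 = 1.65251025 - 0.00051529 = 1.65199496
  phi_hat_1 = [gamma(1) gamma(0) - gamma(1) gamma(2)] / det = [(0.0227)(1.2855) - (0.0227)(-0.6049)] / 1.65199496 = 0.04291208 / 1.65199496 = 0.026
  phi_hat_2 = [gamma(0) gamma(2) - gamma(1)^2] / det = [(1.2855)(-0.6049) - (0.0227)^2] / 1.65199496 = -0.77811424 / 1.65199496 = -0.471
So phi_hat = [0.0260, -0.4710].
Therefore phi_hat_2 = -0.4710.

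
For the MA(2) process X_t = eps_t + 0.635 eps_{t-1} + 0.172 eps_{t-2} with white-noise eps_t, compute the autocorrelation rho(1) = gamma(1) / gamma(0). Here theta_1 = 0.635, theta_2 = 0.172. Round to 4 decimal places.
\rho(1) = 0.5194

For an MA(q) process with theta_0 = 1, the autocovariance is
  gamma(k) = sigma^2 * sum_{i=0..q-k} theta_i * theta_{i+k},
and rho(k) = gamma(k) / gamma(0). Sigma^2 cancels.
  numerator   = (1)*(0.635) + (0.635)*(0.172) = 0.74422.
  denominator = (1)^2 + (0.635)^2 + (0.172)^2 = 1.432809.
  rho(1) = 0.74422 / 1.432809 = 0.5194.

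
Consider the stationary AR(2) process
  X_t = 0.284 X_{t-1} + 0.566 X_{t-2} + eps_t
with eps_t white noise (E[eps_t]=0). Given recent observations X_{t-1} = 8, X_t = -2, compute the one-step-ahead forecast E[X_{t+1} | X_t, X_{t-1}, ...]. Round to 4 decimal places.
E[X_{t+1} \mid \mathcal F_t] = 3.9600

For an AR(p) model X_t = c + sum_i phi_i X_{t-i} + eps_t, the
one-step-ahead conditional mean is
  E[X_{t+1} | X_t, ...] = c + sum_i phi_i X_{t+1-i}.
Substitute known values:
  E[X_{t+1} | ...] = (0.284) * (-2) + (0.566) * (8)
                   = 3.9600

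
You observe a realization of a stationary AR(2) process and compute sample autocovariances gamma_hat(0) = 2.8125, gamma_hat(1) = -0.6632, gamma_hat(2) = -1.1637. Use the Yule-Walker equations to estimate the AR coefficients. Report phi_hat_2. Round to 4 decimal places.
\hat\phi_{2} = -0.4970

The Yule-Walker equations for an AR(p) process read, in matrix form,
  Gamma_p phi = r_p,   with   (Gamma_p)_{ij} = gamma(|i - j|),
                       (r_p)_i = gamma(i),   i,j = 1..p.
Substitute the sample gammas (Toeplitz matrix and right-hand side of size 2):
  Gamma_p = [[2.8125, -0.6632], [-0.6632, 2.8125]]
  r_p     = [-0.6632, -1.1637]
Written out:
  2.8125 phi_1 - 0.6632 phi_2 = -0.6632
  -0.6632 phi_1 + 2.8125 phi_2 = -1.1637
Solve by Cramer's rule:
  det = gamma(0)^2 - gamma(1)^2 = (2.8125)^2 - (-0.6632)^2 = 7.91015625 - 0.43983424 = 7.47032201
  phi_hat_1 = [gamma(1) gamma(0) - gamma(1) gamma(2)] / det = [(-0.6632)(2.8125) - (-0.6632)(-1.1637)] / 7.47032201 = -2.63701584 / 7.47032201 = -0.353
  phi_hat_2 = [gamma(0) gamma(2) - gamma(1)^2] / det = [(2.8125)(-1.1637) - (-0.6632)^2] / 7.47032201 = -3.71274049 / 7.47032201 = -0.497
So phi_hat = [-0.3530, -0.4970].
Therefore phi_hat_2 = -0.4970.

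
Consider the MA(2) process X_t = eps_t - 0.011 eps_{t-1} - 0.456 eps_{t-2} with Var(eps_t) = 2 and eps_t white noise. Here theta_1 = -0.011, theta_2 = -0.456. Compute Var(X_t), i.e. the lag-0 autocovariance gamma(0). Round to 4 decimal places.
\gamma(0) = 2.4161

For an MA(q) process X_t = eps_t + sum_i theta_i eps_{t-i} with
Var(eps_t) = sigma^2, the variance is
  gamma(0) = sigma^2 * (1 + sum_i theta_i^2).
  sum_i theta_i^2 = (-0.011)^2 + (-0.456)^2 = 0.000121 + 0.207936 = 0.208057.
  gamma(0) = 2 * (1 + 0.208057) = 2 * 1.208057 = 2.416114, which rounds to 2.4161.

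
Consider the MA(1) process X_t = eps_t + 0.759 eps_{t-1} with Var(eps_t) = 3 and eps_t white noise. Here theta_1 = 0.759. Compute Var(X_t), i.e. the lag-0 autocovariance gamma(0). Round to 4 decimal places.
\gamma(0) = 4.7282

For an MA(q) process X_t = eps_t + sum_i theta_i eps_{t-i} with
Var(eps_t) = sigma^2, the variance is
  gamma(0) = sigma^2 * (1 + sum_i theta_i^2).
  sum_i theta_i^2 = (0.759)^2 = 0.576081.
  gamma(0) = 3 * (1 + 0.576081) = 3 * 1.576081 = 4.728243, which rounds to 4.7282.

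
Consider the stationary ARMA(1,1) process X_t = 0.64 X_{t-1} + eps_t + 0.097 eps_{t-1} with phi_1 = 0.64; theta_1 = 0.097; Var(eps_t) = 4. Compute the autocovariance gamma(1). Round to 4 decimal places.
\gamma(1) = 5.3032

Multiply the model equation by X_{t-k} and take expectations. With theta_0 = psi_0 = 1 and psi_j the MA(infinity) weights, this gives
  gamma(k) - sum_i phi_i gamma(k-i) = c_k,
  c_k = sigma^2 * sum_{j=k..q} theta_j psi_{j-k}   (c_k = 0 for k > q),
using gamma(-m) = gamma(m).
psi-weights needed (psi_j = theta_j + sum_i phi_i psi_{j-i}):
  psi_1 = theta_1 + phi_1 = 0.097 + (0.64) = 0.737
Right-hand sides:
  c_0 = sigma^2 (1 + theta_1 psi_1) = 4 * (1 + (0.097)(0.737)) = 4 * 1.071489 = 4.285956
  c_1 = sigma^2 theta_1 = 4 * (0.097) = 0.388
  c_2 = 0
Equations for k = 0 and k = 1 (AR order 1):
  gamma(0) = phi_1 gamma(1) + c_0
  gamma(1) = phi_1 gamma(0) + c_1
Substituting the second into the first: gamma(0) (1 - phi_1^2) = c_0 + phi_1 c_1, so
  gamma(0) = (c_0 + phi_1 c_1) / (1 - phi_1^2) = (4.285956 + (0.64)(0.388)) / (1 - (0.64)^2) = 4.534276 / 0.5904 = 7.680007.
  gamma(1) = phi_1 gamma(0) + c_1 = (0.64)(7.680007) + (0.388) = 5.303204.
Therefore gamma(1) = 5.3032 (to 4 decimal places).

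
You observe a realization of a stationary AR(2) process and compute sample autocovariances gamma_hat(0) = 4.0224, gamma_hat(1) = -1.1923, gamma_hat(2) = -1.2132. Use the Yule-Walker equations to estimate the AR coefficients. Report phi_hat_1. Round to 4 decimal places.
\hat\phi_{1} = -0.4230

The Yule-Walker equations for an AR(p) process read, in matrix form,
  Gamma_p phi = r_p,   with   (Gamma_p)_{ij} = gamma(|i - j|),
                       (r_p)_i = gamma(i),   i,j = 1..p.
Substitute the sample gammas (Toeplitz matrix and right-hand side of size 2):
  Gamma_p = [[4.0224, -1.1923], [-1.1923, 4.0224]]
  r_p     = [-1.1923, -1.2132]
Written out:
  4.0224 phi_1 - 1.1923 phi_2 = -1.1923
  -1.1923 phi_1 + 4.0224 phi_2 = -1.2132
Solve by Cramer's rule:
  det = gamma(0)^2 - gamma(1)^2 = (4.0224)^2 - (-1.1923)^2 = 16.17970176 - 1.42157929 = 14.75812247
  phi_hat_1 = [gamma(1) gamma(0) - gamma(1) gamma(2)] / det = [(-1.1923)(4.0224) - (-1.1923)(-1.2132)] / 14.75812247 = -6.24240588 / 14.75812247 = -0.423
  phi_hat_2 = [gamma(0) gamma(2) - gamma(1)^2] / det = [(4.0224)(-1.2132) - (-1.1923)^2] / 14.75812247 = -6.30155497 / 14.75812247 = -0.427
So phi_hat = [-0.4230, -0.4270].
Therefore phi_hat_1 = -0.4230.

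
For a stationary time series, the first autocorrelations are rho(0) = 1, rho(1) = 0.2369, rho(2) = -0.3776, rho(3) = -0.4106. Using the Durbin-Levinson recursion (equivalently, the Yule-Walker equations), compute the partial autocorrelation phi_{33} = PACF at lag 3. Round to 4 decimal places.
\phi_{33} = -0.2299

The PACF at lag k is phi_{kk}, the last component of the solution
to the Yule-Walker system G_k phi = r_k where
  (G_k)_{ij} = rho(|i - j|), (r_k)_i = rho(i), i,j = 1..k.
Equivalently, Durbin-Levinson gives phi_{kk} iteratively:
  phi_{11} = rho(1)
  phi_{kk} = [rho(k) - sum_{j=1..k-1} phi_{k-1,j} rho(k-j)]
            / [1 - sum_{j=1..k-1} phi_{k-1,j} rho(j)],
  phi_{k,j} = phi_{k-1,j} - phi_{kk} phi_{k-1,k-j},  j = 1..k-1.
Step k = 1:
  phi_11 = rho(1) = 0.2369.
Step k = 2:
  phi_22 = [rho(2) - phi_11 rho(1)] / [1 - phi_11 rho(1)] = [-0.3776 - (0.2369)(0.2369)] / [1 - (0.2369)(0.2369)]
         = -0.43372161 / 0.94387839 = -0.45951.
  Update: phi_21 = phi_11 - phi_22 phi_11 = 0.2369 - (-0.45951)(0.2369) = 0.345758.
Step k = 3:
  phi_33 = [rho(3) - phi_21 rho(2) - phi_22 rho(1)] / [1 - phi_21 rho(1) - phi_22 rho(2)]
    numerator   = -0.4106 - (0.345758)(-0.3776) - (-0.45951)(0.2369) = -0.17118387
    denominator = 1 - (0.345758)(0.2369) - (-0.45951)(-0.3776) = 0.74457895
  phi_33 = -0.17118387 / 0.74457895 = -0.2299.
Therefore phi_{33} = -0.2299.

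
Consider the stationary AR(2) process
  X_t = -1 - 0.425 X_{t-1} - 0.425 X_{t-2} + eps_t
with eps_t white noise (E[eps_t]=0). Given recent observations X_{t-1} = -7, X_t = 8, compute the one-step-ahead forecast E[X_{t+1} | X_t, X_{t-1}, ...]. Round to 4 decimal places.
E[X_{t+1} \mid \mathcal F_t] = -1.4250

For an AR(p) model X_t = c + sum_i phi_i X_{t-i} + eps_t, the
one-step-ahead conditional mean is
  E[X_{t+1} | X_t, ...] = c + sum_i phi_i X_{t+1-i}.
Substitute known values:
  E[X_{t+1} | ...] = -1 + (-0.425) * (8) + (-0.425) * (-7)
                   = -1.4250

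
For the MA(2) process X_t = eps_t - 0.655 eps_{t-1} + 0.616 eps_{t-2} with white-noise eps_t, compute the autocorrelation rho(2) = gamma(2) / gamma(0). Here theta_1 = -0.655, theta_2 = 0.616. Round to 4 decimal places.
\rho(2) = 0.3406

For an MA(q) process with theta_0 = 1, the autocovariance is
  gamma(k) = sigma^2 * sum_{i=0..q-k} theta_i * theta_{i+k},
and rho(k) = gamma(k) / gamma(0). Sigma^2 cancels.
  numerator   = (1)*(0.616) = 0.616.
  denominator = (1)^2 + (-0.655)^2 + (0.616)^2 = 1.808481.
  rho(2) = 0.616 / 1.808481 = 0.3406.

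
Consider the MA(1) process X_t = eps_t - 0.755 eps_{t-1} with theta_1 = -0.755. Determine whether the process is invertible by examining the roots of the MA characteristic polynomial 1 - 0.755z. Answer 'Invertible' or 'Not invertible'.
\text{Invertible}

The MA(q) characteristic polynomial is P(z) = 1 - 0.755z.
Invertibility requires all roots to lie outside the unit circle, i.e. |z| > 1 for every root.
This is linear in z: 1 + (-0.755) z = 0  =>  z = -1/(-0.755) = 1.324503,  |z| = 1.324503.
Moduli of all roots: 1.3245.
All moduli strictly greater than 1? Yes.
Verdict: Invertible.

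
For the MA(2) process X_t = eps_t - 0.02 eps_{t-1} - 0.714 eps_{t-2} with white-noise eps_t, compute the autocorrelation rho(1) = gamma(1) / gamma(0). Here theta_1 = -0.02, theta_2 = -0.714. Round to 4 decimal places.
\rho(1) = -0.0038

For an MA(q) process with theta_0 = 1, the autocovariance is
  gamma(k) = sigma^2 * sum_{i=0..q-k} theta_i * theta_{i+k},
and rho(k) = gamma(k) / gamma(0). Sigma^2 cancels.
  numerator   = (1)*(-0.02) + (-0.02)*(-0.714) = -0.00572.
  denominator = (1)^2 + (-0.02)^2 + (-0.714)^2 = 1.510196.
  rho(1) = -0.00572 / 1.510196 = -0.0038.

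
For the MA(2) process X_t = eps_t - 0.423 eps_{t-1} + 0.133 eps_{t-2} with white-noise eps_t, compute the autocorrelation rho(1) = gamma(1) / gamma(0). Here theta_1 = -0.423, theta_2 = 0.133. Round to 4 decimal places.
\rho(1) = -0.4005

For an MA(q) process with theta_0 = 1, the autocovariance is
  gamma(k) = sigma^2 * sum_{i=0..q-k} theta_i * theta_{i+k},
and rho(k) = gamma(k) / gamma(0). Sigma^2 cancels.
  numerator   = (1)*(-0.423) + (-0.423)*(0.133) = -0.479259.
  denominator = (1)^2 + (-0.423)^2 + (0.133)^2 = 1.196618.
  rho(1) = -0.479259 / 1.196618 = -0.4005.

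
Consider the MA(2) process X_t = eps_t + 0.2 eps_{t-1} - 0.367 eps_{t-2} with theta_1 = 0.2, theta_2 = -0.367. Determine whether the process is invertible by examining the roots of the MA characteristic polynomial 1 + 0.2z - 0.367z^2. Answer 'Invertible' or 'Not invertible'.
\text{Invertible}

The MA(q) characteristic polynomial is P(z) = 1 + 0.2z - 0.367z^2.
Invertibility requires all roots to lie outside the unit circle, i.e. |z| > 1 for every root.
Set 1 + (0.2) z + (-0.367) z^2 = 0, i.e. a z^2 + b z + c = 0 with a = -0.367, b = 0.2, c = 1.
Discriminant D = b^2 - 4ac = (0.2)^2 - 4*(-0.367)*1 = 0.04 - (-1.468) = 1.508.
D >= 0, so the roots are real: z = (-b +/- sqrt(D)) / (2a) = (-0.2 +/- 1.228007) / (-0.734).
  z_1 = (-0.2 + 1.228007) / (-0.734) = -1.4006,   |z_1| = 1.4006.
  z_2 = (-0.2 - 1.228007) / (-0.734) = 1.9455,   |z_2| = 1.9455.
Moduli of all roots: 1.4006, 1.9455.
All moduli strictly greater than 1? Yes.
Verdict: Invertible.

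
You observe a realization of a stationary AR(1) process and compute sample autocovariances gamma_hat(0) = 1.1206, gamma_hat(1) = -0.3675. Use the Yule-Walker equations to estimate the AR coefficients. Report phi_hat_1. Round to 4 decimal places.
\hat\phi_{1} = -0.3279

The Yule-Walker equations for an AR(p) process read, in matrix form,
  Gamma_p phi = r_p,   with   (Gamma_p)_{ij} = gamma(|i - j|),
                       (r_p)_i = gamma(i),   i,j = 1..p.
Substitute the sample gammas (Toeplitz matrix and right-hand side of size 1):
  Gamma_p = [[1.1206]]
  r_p     = [-0.3675]
With p = 1 this is the single equation gamma(0) phi_1 = gamma(1):
  phi_hat_1 = gamma(1) / gamma(0) = -0.3675 / 1.1206 = -0.3279.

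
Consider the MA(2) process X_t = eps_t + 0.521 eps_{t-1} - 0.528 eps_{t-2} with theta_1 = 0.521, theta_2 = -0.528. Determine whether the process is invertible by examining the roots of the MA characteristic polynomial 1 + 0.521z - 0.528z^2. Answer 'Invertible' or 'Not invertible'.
\text{Not invertible}

The MA(q) characteristic polynomial is P(z) = 1 + 0.521z - 0.528z^2.
Invertibility requires all roots to lie outside the unit circle, i.e. |z| > 1 for every root.
Set 1 + (0.521) z + (-0.528) z^2 = 0, i.e. a z^2 + b z + c = 0 with a = -0.528, b = 0.521, c = 1.
Discriminant D = b^2 - 4ac = (0.521)^2 - 4*(-0.528)*1 = 0.271441 - (-2.112) = 2.383441.
D >= 0, so the roots are real: z = (-b +/- sqrt(D)) / (2a) = (-0.521 +/- 1.54384) / (-1.056).
  z_1 = (-0.521 + 1.54384) / (-1.056) = -0.9686,   |z_1| = 0.9686.
  z_2 = (-0.521 - 1.54384) / (-1.056) = 1.9553,   |z_2| = 1.9553.
Moduli of all roots: 0.9686, 1.9553.
All moduli strictly greater than 1? No.
Verdict: Not invertible.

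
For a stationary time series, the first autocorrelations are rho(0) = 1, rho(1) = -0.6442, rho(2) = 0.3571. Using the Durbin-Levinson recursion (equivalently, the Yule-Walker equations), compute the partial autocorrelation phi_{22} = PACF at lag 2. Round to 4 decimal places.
\phi_{22} = -0.0990

The PACF at lag k is phi_{kk}, the last component of the solution
to the Yule-Walker system G_k phi = r_k where
  (G_k)_{ij} = rho(|i - j|), (r_k)_i = rho(i), i,j = 1..k.
Equivalently, Durbin-Levinson gives phi_{kk} iteratively:
  phi_{11} = rho(1)
  phi_{kk} = [rho(k) - sum_{j=1..k-1} phi_{k-1,j} rho(k-j)]
            / [1 - sum_{j=1..k-1} phi_{k-1,j} rho(j)],
  phi_{k,j} = phi_{k-1,j} - phi_{kk} phi_{k-1,k-j},  j = 1..k-1.
Step k = 1:
  phi_11 = rho(1) = -0.6442.
Step k = 2:
  phi_22 = [rho(2) - phi_11 rho(1)] / [1 - phi_11 rho(1)] = [0.3571 - (-0.6442)(-0.6442)] / [1 - (-0.6442)(-0.6442)]
         = -0.05789364 / 0.58500636 = -0.099.
Therefore phi_{22} = -0.0990.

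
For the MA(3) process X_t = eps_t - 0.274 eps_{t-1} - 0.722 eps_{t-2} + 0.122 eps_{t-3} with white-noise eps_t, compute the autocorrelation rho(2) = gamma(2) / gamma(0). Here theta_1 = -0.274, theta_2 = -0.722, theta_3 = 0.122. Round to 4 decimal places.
\rho(2) = -0.4688

For an MA(q) process with theta_0 = 1, the autocovariance is
  gamma(k) = sigma^2 * sum_{i=0..q-k} theta_i * theta_{i+k},
and rho(k) = gamma(k) / gamma(0). Sigma^2 cancels.
  numerator   = (1)*(-0.722) + (-0.274)*(0.122) = -0.755428.
  denominator = (1)^2 + (-0.274)^2 + (-0.722)^2 + (0.122)^2 = 1.611244.
  rho(2) = -0.755428 / 1.611244 = -0.4688.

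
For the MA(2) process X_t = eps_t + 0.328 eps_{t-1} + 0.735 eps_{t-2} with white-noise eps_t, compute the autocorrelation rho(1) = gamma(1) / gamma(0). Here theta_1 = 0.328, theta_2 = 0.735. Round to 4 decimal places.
\rho(1) = 0.3454

For an MA(q) process with theta_0 = 1, the autocovariance is
  gamma(k) = sigma^2 * sum_{i=0..q-k} theta_i * theta_{i+k},
and rho(k) = gamma(k) / gamma(0). Sigma^2 cancels.
  numerator   = (1)*(0.328) + (0.328)*(0.735) = 0.56908.
  denominator = (1)^2 + (0.328)^2 + (0.735)^2 = 1.647809.
  rho(1) = 0.56908 / 1.647809 = 0.3454.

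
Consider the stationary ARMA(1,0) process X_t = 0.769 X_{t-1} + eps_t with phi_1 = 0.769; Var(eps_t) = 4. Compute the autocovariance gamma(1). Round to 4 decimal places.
\gamma(1) = 7.5274

Multiply the model equation by X_{t-k} and take expectations. With theta_0 = psi_0 = 1 and psi_j the MA(infinity) weights, this gives
  gamma(k) - sum_i phi_i gamma(k-i) = c_k,
  c_k = sigma^2 * sum_{j=k..q} theta_j psi_{j-k}   (c_k = 0 for k > q),
using gamma(-m) = gamma(m).
Pure AR (q = 0): c_0 = sigma^2 = 4, c_k = 0 for k >= 1.
Equations for k = 0 and k = 1 (AR order 1):
  gamma(0) = phi_1 gamma(1) + c_0
  gamma(1) = phi_1 gamma(0) + c_1
Substituting the second into the first: gamma(0) (1 - phi_1^2) = c_0 + phi_1 c_1, so
  gamma(0) = c_0 / (1 - phi_1^2) = 4 / (1 - (0.769)^2) = 4 / 0.408639 = 9.788591.
  gamma(1) = phi_1 gamma(0) = (0.769)(9.788591) = 7.527426.
Therefore gamma(1) = 7.5274 (to 4 decimal places).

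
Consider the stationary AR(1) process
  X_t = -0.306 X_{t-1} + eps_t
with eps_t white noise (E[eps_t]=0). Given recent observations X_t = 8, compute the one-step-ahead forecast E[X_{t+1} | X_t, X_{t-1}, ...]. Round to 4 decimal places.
E[X_{t+1} \mid \mathcal F_t] = -2.4480

For an AR(p) model X_t = c + sum_i phi_i X_{t-i} + eps_t, the
one-step-ahead conditional mean is
  E[X_{t+1} | X_t, ...] = c + sum_i phi_i X_{t+1-i}.
Substitute known values:
  E[X_{t+1} | ...] = (-0.306) * (8)
                   = -2.4480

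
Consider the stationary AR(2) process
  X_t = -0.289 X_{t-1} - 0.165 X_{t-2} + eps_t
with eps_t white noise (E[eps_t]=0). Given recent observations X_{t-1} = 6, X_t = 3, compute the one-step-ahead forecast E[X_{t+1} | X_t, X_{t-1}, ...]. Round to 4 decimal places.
E[X_{t+1} \mid \mathcal F_t] = -1.8570

For an AR(p) model X_t = c + sum_i phi_i X_{t-i} + eps_t, the
one-step-ahead conditional mean is
  E[X_{t+1} | X_t, ...] = c + sum_i phi_i X_{t+1-i}.
Substitute known values:
  E[X_{t+1} | ...] = (-0.289) * (3) + (-0.165) * (6)
                   = -1.8570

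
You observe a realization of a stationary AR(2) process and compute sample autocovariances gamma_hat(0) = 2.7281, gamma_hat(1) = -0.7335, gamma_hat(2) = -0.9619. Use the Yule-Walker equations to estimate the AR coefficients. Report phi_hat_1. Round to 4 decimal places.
\hat\phi_{1} = -0.3920

The Yule-Walker equations for an AR(p) process read, in matrix form,
  Gamma_p phi = r_p,   with   (Gamma_p)_{ij} = gamma(|i - j|),
                       (r_p)_i = gamma(i),   i,j = 1..p.
Substitute the sample gammas (Toeplitz matrix and right-hand side of size 2):
  Gamma_p = [[2.7281, -0.7335], [-0.7335, 2.7281]]
  r_p     = [-0.7335, -0.9619]
Written out:
  2.7281 phi_1 - 0.7335 phi_2 = -0.7335
  -0.7335 phi_1 + 2.7281 phi_2 = -0.9619
Solve by Cramer's rule:
  det = gamma(0)^2 - gamma(1)^2 = (2.7281)^2 - (-0.7335)^2 = 7.44252961 - 0.53802225 = 6.90450736
  phi_hat_1 = [gamma(1) gamma(0) - gamma(1) gamma(2)] / det = [(-0.7335)(2.7281) - (-0.7335)(-0.9619)] / 6.90450736 = -2.706615 / 6.90450736 = -0.392
  phi_hat_2 = [gamma(0) gamma(2) - gamma(1)^2] / det = [(2.7281)(-0.9619) - (-0.7335)^2] / 6.90450736 = -3.16218164 / 6.90450736 = -0.458
So phi_hat = [-0.3920, -0.4580].
Therefore phi_hat_1 = -0.3920.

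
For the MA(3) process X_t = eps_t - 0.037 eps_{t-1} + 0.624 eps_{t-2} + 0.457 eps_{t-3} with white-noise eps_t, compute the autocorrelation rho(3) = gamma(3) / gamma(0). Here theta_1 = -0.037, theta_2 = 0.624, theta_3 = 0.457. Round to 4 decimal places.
\rho(3) = 0.2857

For an MA(q) process with theta_0 = 1, the autocovariance is
  gamma(k) = sigma^2 * sum_{i=0..q-k} theta_i * theta_{i+k},
and rho(k) = gamma(k) / gamma(0). Sigma^2 cancels.
  numerator   = (1)*(0.457) = 0.457.
  denominator = (1)^2 + (-0.037)^2 + (0.624)^2 + (0.457)^2 = 1.599594.
  rho(3) = 0.457 / 1.599594 = 0.2857.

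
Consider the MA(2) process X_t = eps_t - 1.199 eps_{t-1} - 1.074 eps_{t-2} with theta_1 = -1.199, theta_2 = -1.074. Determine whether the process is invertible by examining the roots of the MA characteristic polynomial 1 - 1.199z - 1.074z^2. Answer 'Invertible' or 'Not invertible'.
\text{Not invertible}

The MA(q) characteristic polynomial is P(z) = 1 - 1.199z - 1.074z^2.
Invertibility requires all roots to lie outside the unit circle, i.e. |z| > 1 for every root.
Set 1 + (-1.199) z + (-1.074) z^2 = 0, i.e. a z^2 + b z + c = 0 with a = -1.074, b = -1.199, c = 1.
Discriminant D = b^2 - 4ac = (-1.199)^2 - 4*(-1.074)*1 = 1.437601 - (-4.296) = 5.733601.
D >= 0, so the roots are real: z = (-b +/- sqrt(D)) / (2a) = (1.199 +/- 2.394494) / (-2.148).
  z_1 = (1.199 + 2.394494) / (-2.148) = -1.6729,   |z_1| = 1.6729.
  z_2 = (1.199 - 2.394494) / (-2.148) = 0.5566,   |z_2| = 0.5566.
Moduli of all roots: 1.6729, 0.5566.
All moduli strictly greater than 1? No.
Verdict: Not invertible.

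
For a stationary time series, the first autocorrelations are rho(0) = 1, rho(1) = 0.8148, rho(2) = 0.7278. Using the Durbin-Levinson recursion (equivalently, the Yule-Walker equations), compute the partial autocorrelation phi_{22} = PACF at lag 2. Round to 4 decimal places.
\phi_{22} = 0.1901

The PACF at lag k is phi_{kk}, the last component of the solution
to the Yule-Walker system G_k phi = r_k where
  (G_k)_{ij} = rho(|i - j|), (r_k)_i = rho(i), i,j = 1..k.
Equivalently, Durbin-Levinson gives phi_{kk} iteratively:
  phi_{11} = rho(1)
  phi_{kk} = [rho(k) - sum_{j=1..k-1} phi_{k-1,j} rho(k-j)]
            / [1 - sum_{j=1..k-1} phi_{k-1,j} rho(j)],
  phi_{k,j} = phi_{k-1,j} - phi_{kk} phi_{k-1,k-j},  j = 1..k-1.
Step k = 1:
  phi_11 = rho(1) = 0.8148.
Step k = 2:
  phi_22 = [rho(2) - phi_11 rho(1)] / [1 - phi_11 rho(1)] = [0.7278 - (0.8148)(0.8148)] / [1 - (0.8148)(0.8148)]
         = 0.06390096 / 0.33610096 = 0.1901.
Therefore phi_{22} = 0.1901.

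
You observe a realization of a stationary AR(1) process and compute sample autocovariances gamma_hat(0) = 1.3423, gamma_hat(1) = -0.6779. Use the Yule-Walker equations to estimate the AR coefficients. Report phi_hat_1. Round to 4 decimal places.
\hat\phi_{1} = -0.5050

The Yule-Walker equations for an AR(p) process read, in matrix form,
  Gamma_p phi = r_p,   with   (Gamma_p)_{ij} = gamma(|i - j|),
                       (r_p)_i = gamma(i),   i,j = 1..p.
Substitute the sample gammas (Toeplitz matrix and right-hand side of size 1):
  Gamma_p = [[1.3423]]
  r_p     = [-0.6779]
With p = 1 this is the single equation gamma(0) phi_1 = gamma(1):
  phi_hat_1 = gamma(1) / gamma(0) = -0.6779 / 1.3423 = -0.5050.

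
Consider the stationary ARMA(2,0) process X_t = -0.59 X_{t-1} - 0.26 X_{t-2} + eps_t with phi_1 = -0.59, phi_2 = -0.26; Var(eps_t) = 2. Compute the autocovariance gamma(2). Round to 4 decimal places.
\gamma(2) = 0.0447

Multiply the model equation by X_{t-k} and take expectations. With theta_0 = psi_0 = 1 and psi_j the MA(infinity) weights, this gives
  gamma(k) - sum_i phi_i gamma(k-i) = c_k,
  c_k = sigma^2 * sum_{j=k..q} theta_j psi_{j-k}   (c_k = 0 for k > q),
using gamma(-m) = gamma(m).
Pure AR (q = 0): c_0 = sigma^2 = 2, c_k = 0 for k >= 1.
Equations for k = 0, 1, 2 (AR order 2, c_2 = 0):
  (E0) gamma(0) = phi_1 gamma(1) + phi_2 gamma(2) + c_0
  (E1) gamma(1) = phi_1 gamma(0) + phi_2 gamma(1) + c_1
  (E2) gamma(2) = phi_1 gamma(1) + phi_2 gamma(0)
From (E1): gamma(1) = A gamma(0) + B with
  A = phi_1 / (1 - phi_2) = -0.59 / 1.26 = -0.468254,   B = c_1 / (1 - phi_2) = 0 / 1.26 = 0.
Insert (E2) into (E0): gamma(0) (1 - phi_2^2) = phi_1 (1 + phi_2) gamma(1) + c_0.
  phi_1 (1 + phi_2) = (-0.59)(0.74) = -0.4366,   1 - phi_2^2 = 0.9324.
Replace gamma(1) by A gamma(0) + B and collect gamma(0):
  gamma(0) [0.9324 - (-0.4366)(-0.468254)] = c_0 = 2
  gamma(0) * 0.72796 = 2
  gamma(0) = 2 / 0.72796 = 2.747403.
  gamma(1) = A gamma(0) = (-0.468254)(2.747403) = -1.286482.
  gamma(2) = phi_1 gamma(1) + phi_2 gamma(0) = (-0.59)(-1.286482) + (-0.26)(2.747403) = 0.0447.
Therefore gamma(2) = 0.0447 (to 4 decimal places).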